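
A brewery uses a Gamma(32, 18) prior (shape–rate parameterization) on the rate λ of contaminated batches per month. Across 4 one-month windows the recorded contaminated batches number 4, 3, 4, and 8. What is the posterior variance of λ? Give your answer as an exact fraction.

Total count: 4 + 3 + 4 + 8 = 19.
Total exposure: 4 months.
Gamma(α, β) with Poisson data over total exposure Σt gives posterior Gamma(α+Σx, β+Σt) = Gamma(51, 22).
Posterior variance = α'/β'² = 51/484.

51/484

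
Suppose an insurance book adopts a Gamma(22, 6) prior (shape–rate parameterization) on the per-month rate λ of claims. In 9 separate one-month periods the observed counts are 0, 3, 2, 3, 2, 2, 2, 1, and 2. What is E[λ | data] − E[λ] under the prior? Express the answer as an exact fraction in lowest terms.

-16/15

Total count: 0 + 3 + 2 + 3 + 2 + 2 + 2 + 1 + 2 = 17.
Total exposure: 9 months.
By Gamma–Poisson conjugacy, the posterior is Gamma(α + Σx, β + Σt) = Gamma(22 + 17, 6 + 9) = Gamma(39, 15).
Posterior mean = 39/15 = 13/5; prior mean = 22/6 = 11/3. Difference = 13/5 − 11/3 = -16/15.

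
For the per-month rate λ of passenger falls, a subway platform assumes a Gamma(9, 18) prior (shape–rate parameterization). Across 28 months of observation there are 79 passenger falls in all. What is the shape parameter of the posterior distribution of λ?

88

Total count 79 over total exposure 28 months.
The Gamma prior is conjugate for the Poisson rate, so λ | data ~ Gamma(9+79, 18+28) = Gamma(88, 46).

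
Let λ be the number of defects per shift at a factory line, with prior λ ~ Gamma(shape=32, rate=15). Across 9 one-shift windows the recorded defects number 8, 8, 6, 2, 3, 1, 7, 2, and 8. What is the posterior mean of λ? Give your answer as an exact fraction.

Total count: 8 + 8 + 6 + 2 + 3 + 1 + 7 + 2 + 8 = 45.
Total exposure: 9 shifts.
Conjugate update: add total count to the shape and total exposure to the rate, giving Gamma(77, 24).
Posterior mean = α'/β' = 77/24.

77/24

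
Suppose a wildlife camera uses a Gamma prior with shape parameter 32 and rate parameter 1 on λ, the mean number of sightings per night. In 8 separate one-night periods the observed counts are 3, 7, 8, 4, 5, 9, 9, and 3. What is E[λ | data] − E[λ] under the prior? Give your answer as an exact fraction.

-208/9

Total count: 3 + 7 + 8 + 4 + 5 + 9 + 9 + 3 = 48.
Total exposure: 8 nights.
Posterior: α' = 32 + 48 = 80, β' = 1 + 8 = 9.
Posterior mean = 80/9 = 80/9; prior mean = 32/1 = 32. Difference = 80/9 − 32 = -208/9.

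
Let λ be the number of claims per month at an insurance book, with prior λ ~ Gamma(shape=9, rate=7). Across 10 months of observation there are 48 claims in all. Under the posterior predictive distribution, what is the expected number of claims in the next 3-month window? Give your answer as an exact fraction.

Total count 48 over total exposure 10 months.
The Gamma prior is conjugate for the Poisson rate, so λ | data ~ Gamma(9+48, 7+10) = Gamma(57, 17).
Predictive mean over a 3-month window = T·E[λ|data] = 3·57/17 = 171/17.

171/17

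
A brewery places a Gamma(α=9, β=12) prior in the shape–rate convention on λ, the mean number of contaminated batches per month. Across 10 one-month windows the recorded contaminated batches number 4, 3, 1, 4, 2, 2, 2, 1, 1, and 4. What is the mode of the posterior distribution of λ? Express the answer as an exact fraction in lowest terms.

16/11

Total count: 4 + 3 + 1 + 4 + 2 + 2 + 2 + 1 + 1 + 4 = 24.
Total exposure: 10 months.
Posterior: α' = 9 + 24 = 33, β' = 12 + 10 = 22.
Posterior mode = (α'−1)/β' = 32/22 = 16/11.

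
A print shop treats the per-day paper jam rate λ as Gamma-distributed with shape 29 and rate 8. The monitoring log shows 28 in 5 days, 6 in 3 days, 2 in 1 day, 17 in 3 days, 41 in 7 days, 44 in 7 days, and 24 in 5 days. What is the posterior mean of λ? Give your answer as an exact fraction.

191/39

Total count: 28 + 6 + 2 + 17 + 41 + 44 + 24 = 162.
Total exposure: 5 + 3 + 1 + 3 + 7 + 7 + 5 = 31 days.
Gamma(α, β) with Poisson data over total exposure Σt gives posterior Gamma(α+Σx, β+Σt) = Gamma(191, 39).
Posterior mean = α'/β' = 191/39.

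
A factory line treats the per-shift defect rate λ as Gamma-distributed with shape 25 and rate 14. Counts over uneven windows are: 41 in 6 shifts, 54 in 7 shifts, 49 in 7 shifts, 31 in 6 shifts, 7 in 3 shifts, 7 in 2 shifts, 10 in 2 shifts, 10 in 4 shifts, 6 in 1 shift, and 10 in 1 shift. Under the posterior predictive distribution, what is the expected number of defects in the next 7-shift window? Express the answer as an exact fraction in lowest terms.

Total count: 41 + 54 + 49 + 31 + 7 + 7 + 10 + 10 + 6 + 10 = 225.
Total exposure: 6 + 7 + 7 + 6 + 3 + 2 + 2 + 4 + 1 + 1 = 39 shifts.
Conjugate update: add total count to the shape and total exposure to the rate, giving Gamma(250, 53).
Predictive mean over a 7-shift window = T·E[λ|data] = 7·250/53 = 1750/53.

1750/53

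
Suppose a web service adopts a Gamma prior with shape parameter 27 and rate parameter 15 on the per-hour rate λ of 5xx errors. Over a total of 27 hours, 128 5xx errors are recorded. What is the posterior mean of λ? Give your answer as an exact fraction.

155/42

Total count 128 over total exposure 27 hours.
Gamma(α, β) with Poisson data over total exposure Σt gives posterior Gamma(α+Σx, β+Σt) = Gamma(155, 42).
Posterior mean = α'/β' = 155/42.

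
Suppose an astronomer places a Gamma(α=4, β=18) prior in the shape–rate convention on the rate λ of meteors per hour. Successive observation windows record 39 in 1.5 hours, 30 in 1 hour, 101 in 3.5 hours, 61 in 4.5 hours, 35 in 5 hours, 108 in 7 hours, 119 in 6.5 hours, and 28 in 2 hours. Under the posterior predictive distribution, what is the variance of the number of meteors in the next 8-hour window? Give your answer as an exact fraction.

Total count: 39 + 30 + 101 + 61 + 35 + 108 + 119 + 28 = 521.
Total exposure: 1.5 + 1 + 3.5 + 4.5 + 5 + 7 + 6.5 + 2 = 31 hours.
By Gamma–Poisson conjugacy, the posterior is Gamma(α + Σx, β + Σt) = Gamma(4 + 521, 18 + 31) = Gamma(525, 49).
The posterior predictive for a window of length T is Negative Binomial with variance T·α'·(β'+T)/β'² = 8·525·57/2401 = 34200/343.

34200/343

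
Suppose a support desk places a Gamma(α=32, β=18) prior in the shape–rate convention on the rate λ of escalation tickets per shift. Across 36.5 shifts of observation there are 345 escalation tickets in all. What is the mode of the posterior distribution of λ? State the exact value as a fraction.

752/109

Total count 345 over total exposure 36.5 shifts.
Posterior: α' = 32 + 345 = 377, β' = 18 + 36.5 = 109/2.
Posterior mode = (α'−1)/β' = 376/(109/2) = 752/109.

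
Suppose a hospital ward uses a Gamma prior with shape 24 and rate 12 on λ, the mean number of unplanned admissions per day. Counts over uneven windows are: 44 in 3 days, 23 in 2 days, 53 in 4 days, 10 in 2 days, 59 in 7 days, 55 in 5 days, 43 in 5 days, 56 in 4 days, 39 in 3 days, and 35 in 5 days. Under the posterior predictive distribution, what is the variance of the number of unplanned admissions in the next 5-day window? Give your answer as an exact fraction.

Total count: 44 + 23 + 53 + 10 + 59 + 55 + 43 + 56 + 39 + 35 = 417.
Total exposure: 3 + 2 + 4 + 2 + 7 + 5 + 5 + 4 + 3 + 5 = 40 days.
The Gamma prior is conjugate for the Poisson rate, so λ | data ~ Gamma(24+417, 12+40) = Gamma(441, 52).
The posterior predictive for a window of length T is Negative Binomial with variance T·α'·(β'+T)/β'² = 5·441·57/2704 = 125685/2704.

125685/2704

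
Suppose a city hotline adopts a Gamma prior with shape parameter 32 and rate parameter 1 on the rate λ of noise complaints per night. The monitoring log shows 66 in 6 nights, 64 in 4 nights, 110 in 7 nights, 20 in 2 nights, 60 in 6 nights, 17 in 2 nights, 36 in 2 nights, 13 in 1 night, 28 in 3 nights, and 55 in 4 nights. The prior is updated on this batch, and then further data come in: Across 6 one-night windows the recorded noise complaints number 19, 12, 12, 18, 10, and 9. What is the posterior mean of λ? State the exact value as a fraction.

581/44

Total count: 66 + 64 + 110 + 20 + 60 + 17 + 36 + 13 + 28 + 55 = 469.
Total exposure: 6 + 4 + 7 + 2 + 6 + 2 + 2 + 1 + 3 + 4 = 37 nights.
After the first batch: Gamma(32 + 469, 1 + 37) = Gamma(501, 38).
Total count: 19 + 12 + 12 + 18 + 10 + 9 = 80.
Total exposure: 6 nights.
After the second batch: Gamma(501 + 80, 38 + 6) = Gamma(581, 44).
Posterior mean = α'/β' = 581/44.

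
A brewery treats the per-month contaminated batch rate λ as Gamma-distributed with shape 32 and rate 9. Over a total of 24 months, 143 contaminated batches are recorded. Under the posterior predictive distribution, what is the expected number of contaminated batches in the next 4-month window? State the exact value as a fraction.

Total count 143 over total exposure 24 months.
Gamma(α, β) with Poisson data over total exposure Σt gives posterior Gamma(α+Σx, β+Σt) = Gamma(175, 33).
Predictive mean over a 4-month window = T·E[λ|data] = 4·175/33 = 700/33.

700/33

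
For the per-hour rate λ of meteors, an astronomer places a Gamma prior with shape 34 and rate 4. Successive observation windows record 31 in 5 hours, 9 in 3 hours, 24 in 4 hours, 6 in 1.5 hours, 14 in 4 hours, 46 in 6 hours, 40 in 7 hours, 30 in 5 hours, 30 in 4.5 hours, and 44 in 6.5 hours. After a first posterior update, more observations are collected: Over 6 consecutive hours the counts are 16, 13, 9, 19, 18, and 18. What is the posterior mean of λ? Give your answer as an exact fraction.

802/113

Total count: 31 + 9 + 24 + 6 + 14 + 46 + 40 + 30 + 30 + 44 = 274.
Total exposure: 5 + 3 + 4 + 1.5 + 4 + 6 + 7 + 5 + 4.5 + 6.5 = 46.5 hours.
After the first batch: Gamma(34 + 274, 4 + 46.5) = Gamma(308, 101/2).
Total count: 16 + 13 + 9 + 19 + 18 + 18 = 93.
Total exposure: 6 hours.
After the second batch: Gamma(308 + 93, 101/2 + 6) = Gamma(401, 113/2).
Posterior mean = α'/β' = 401/(113/2) = 802/113.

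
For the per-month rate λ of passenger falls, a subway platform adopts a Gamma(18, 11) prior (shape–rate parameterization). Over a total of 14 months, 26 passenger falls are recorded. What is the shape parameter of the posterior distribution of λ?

44

Total count 26 over total exposure 14 months.
Posterior: α' = 18 + 26 = 44, β' = 11 + 14 = 25.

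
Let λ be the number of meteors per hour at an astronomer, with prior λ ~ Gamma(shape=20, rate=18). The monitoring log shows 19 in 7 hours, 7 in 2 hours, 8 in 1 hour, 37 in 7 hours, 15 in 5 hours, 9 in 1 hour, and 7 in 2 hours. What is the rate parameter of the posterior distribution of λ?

Total count: 19 + 7 + 8 + 37 + 15 + 9 + 7 = 102.
Total exposure: 7 + 2 + 1 + 7 + 5 + 1 + 2 = 25 hours.
Conjugate update: add total count to the shape and total exposure to the rate, giving Gamma(122, 43).

43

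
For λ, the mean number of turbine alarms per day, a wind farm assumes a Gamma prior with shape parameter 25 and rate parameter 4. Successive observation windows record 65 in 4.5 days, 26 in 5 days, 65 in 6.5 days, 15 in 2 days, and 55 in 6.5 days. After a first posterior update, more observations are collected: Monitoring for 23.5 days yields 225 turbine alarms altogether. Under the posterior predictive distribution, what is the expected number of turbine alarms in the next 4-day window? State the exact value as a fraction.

Total count: 65 + 26 + 65 + 15 + 55 = 226.
Total exposure: 4.5 + 5 + 6.5 + 2 + 6.5 = 24.5 days.
After the first batch: Gamma(25 + 226, 4 + 24.5) = Gamma(251, 57/2).
Total count 225 over total exposure 23.5 days.
After the second batch: Gamma(251 + 225, 57/2 + 23.5) = Gamma(476, 52).
Predictive mean over a 4-day window = T·E[λ|data] = 4·476/52 = 476/13.

476/13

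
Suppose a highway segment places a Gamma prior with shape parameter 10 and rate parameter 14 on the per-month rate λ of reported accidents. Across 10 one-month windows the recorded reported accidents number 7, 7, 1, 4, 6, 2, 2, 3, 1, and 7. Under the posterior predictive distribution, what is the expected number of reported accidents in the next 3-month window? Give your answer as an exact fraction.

25/4

Total count: 7 + 7 + 1 + 4 + 6 + 2 + 2 + 3 + 1 + 7 = 40.
Total exposure: 10 months.
The Gamma prior is conjugate for the Poisson rate, so λ | data ~ Gamma(10+40, 14+10) = Gamma(50, 24).
Predictive mean over a 3-month window = T·E[λ|data] = 3·50/24 = 25/4.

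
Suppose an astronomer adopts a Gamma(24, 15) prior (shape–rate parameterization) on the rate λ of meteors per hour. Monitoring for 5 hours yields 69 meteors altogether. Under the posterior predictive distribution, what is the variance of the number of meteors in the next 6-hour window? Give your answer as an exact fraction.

Total count 69 over total exposure 5 hours.
Gamma(α, β) with Poisson data over total exposure Σt gives posterior Gamma(α+Σx, β+Σt) = Gamma(93, 20).
The posterior predictive for a window of length T is Negative Binomial with variance T·α'·(β'+T)/β'² = 6·93·26/400 = 3627/100.

3627/100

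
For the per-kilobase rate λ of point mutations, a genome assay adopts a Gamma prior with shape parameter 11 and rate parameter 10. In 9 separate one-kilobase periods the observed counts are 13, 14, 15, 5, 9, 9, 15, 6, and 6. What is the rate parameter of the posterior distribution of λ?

19

Total count: 13 + 14 + 15 + 5 + 9 + 9 + 15 + 6 + 6 = 92.
Total exposure: 9 kilobases.
Conjugate update: add total count to the shape and total exposure to the rate, giving Gamma(103, 19).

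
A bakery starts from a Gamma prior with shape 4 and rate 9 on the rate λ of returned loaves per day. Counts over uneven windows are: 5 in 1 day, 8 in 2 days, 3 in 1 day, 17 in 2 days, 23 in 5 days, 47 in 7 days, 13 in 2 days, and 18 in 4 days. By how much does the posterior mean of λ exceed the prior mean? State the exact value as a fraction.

Total count: 5 + 8 + 3 + 17 + 23 + 47 + 13 + 18 = 134.
Total exposure: 1 + 2 + 1 + 2 + 5 + 7 + 2 + 4 = 24 days.
Gamma(α, β) with Poisson data over total exposure Σt gives posterior Gamma(α+Σx, β+Σt) = Gamma(138, 33).
Posterior mean = 138/33 = 46/11; prior mean = 4/9 = 4/9. Difference = 46/11 − 4/9 = 370/99.

370/99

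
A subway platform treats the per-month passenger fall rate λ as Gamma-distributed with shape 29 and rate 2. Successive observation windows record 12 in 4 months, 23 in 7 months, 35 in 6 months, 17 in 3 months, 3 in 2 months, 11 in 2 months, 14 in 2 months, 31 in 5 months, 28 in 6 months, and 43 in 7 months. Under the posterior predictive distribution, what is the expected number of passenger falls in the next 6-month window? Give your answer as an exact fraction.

738/23

Total count: 12 + 23 + 35 + 17 + 3 + 11 + 14 + 31 + 28 + 43 = 217.
Total exposure: 4 + 7 + 6 + 3 + 2 + 2 + 2 + 5 + 6 + 7 = 44 months.
The Gamma prior is conjugate for the Poisson rate, so λ | data ~ Gamma(29+217, 2+44) = Gamma(246, 46).
Predictive mean over a 6-month window = T·E[λ|data] = 6·246/46 = 738/23.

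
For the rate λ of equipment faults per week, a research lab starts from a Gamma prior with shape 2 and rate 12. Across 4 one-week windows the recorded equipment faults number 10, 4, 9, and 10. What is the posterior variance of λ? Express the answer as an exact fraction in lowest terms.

Total count: 10 + 4 + 9 + 10 = 33.
Total exposure: 4 weeks.
Gamma(α, β) with Poisson data over total exposure Σt gives posterior Gamma(α+Σx, β+Σt) = Gamma(35, 16).
Posterior variance = α'/β'² = 35/256.

35/256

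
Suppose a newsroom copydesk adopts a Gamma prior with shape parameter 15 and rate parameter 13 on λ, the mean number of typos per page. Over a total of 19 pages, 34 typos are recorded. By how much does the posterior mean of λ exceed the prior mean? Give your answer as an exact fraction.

157/416

Total count 34 over total exposure 19 pages.
By Gamma–Poisson conjugacy, the posterior is Gamma(α + Σx, β + Σt) = Gamma(15 + 34, 13 + 19) = Gamma(49, 32).
Posterior mean = 49/32 = 49/32; prior mean = 15/13 = 15/13. Difference = 49/32 − 15/13 = 157/416.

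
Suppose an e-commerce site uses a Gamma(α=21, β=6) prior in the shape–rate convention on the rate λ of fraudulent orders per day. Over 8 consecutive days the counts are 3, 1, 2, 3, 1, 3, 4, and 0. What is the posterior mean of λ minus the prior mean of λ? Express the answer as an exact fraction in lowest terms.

-11/14

Total count: 3 + 1 + 2 + 3 + 1 + 3 + 4 + 0 = 17.
Total exposure: 8 days.
Conjugate update: add total count to the shape and total exposure to the rate, giving Gamma(38, 14).
Posterior mean = 38/14 = 19/7; prior mean = 21/6 = 7/2. Difference = 19/7 − 7/2 = -11/14.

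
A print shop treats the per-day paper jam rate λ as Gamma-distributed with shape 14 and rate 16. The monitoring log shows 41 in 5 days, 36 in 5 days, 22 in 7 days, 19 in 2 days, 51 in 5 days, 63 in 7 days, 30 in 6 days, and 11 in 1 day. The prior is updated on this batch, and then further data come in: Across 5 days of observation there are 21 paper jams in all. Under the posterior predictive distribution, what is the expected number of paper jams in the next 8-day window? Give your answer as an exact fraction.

2464/59

Total count: 41 + 36 + 22 + 19 + 51 + 63 + 30 + 11 = 273.
Total exposure: 5 + 5 + 7 + 2 + 5 + 7 + 6 + 1 = 38 days.
After the first batch: Gamma(14 + 273, 16 + 38) = Gamma(287, 54).
Total count 21 over total exposure 5 days.
After the second batch: Gamma(287 + 21, 54 + 5) = Gamma(308, 59).
Predictive mean over an 8-day window = T·E[λ|data] = 8·308/59 = 2464/59.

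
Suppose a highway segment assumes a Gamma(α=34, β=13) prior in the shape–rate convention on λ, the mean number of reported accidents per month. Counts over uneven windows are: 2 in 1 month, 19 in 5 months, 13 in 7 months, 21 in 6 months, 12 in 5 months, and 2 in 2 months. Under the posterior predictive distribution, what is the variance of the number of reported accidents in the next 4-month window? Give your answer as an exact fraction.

Total count: 2 + 19 + 13 + 21 + 12 + 2 = 69.
Total exposure: 1 + 5 + 7 + 6 + 5 + 2 = 26 months.
Gamma(α, β) with Poisson data over total exposure Σt gives posterior Gamma(α+Σx, β+Σt) = Gamma(103, 39).
The posterior predictive for a window of length T is Negative Binomial with variance T·α'·(β'+T)/β'² = 4·103·43/1521 = 17716/1521.

17716/1521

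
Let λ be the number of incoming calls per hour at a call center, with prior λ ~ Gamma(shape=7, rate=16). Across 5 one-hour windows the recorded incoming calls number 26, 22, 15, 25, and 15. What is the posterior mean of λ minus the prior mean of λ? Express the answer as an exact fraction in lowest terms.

1613/336

Total count: 26 + 22 + 15 + 25 + 15 = 103.
Total exposure: 5 hours.
The Gamma prior is conjugate for the Poisson rate, so λ | data ~ Gamma(7+103, 16+5) = Gamma(110, 21).
Posterior mean = 110/21 = 110/21; prior mean = 7/16 = 7/16. Difference = 110/21 − 7/16 = 1613/336.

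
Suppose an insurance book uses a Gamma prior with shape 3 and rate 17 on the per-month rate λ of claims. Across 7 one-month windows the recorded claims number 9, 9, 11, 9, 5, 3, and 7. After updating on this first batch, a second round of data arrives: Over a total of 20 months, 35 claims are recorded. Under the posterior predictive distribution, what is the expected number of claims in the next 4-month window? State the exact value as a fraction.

Total count: 9 + 9 + 11 + 9 + 5 + 3 + 7 = 53.
Total exposure: 7 months.
After the first batch: Gamma(3 + 53, 17 + 7) = Gamma(56, 24).
Total count 35 over total exposure 20 months.
After the second batch: Gamma(56 + 35, 24 + 20) = Gamma(91, 44).
Predictive mean over a 4-month window = T·E[λ|data] = 4·91/44 = 91/11.

91/11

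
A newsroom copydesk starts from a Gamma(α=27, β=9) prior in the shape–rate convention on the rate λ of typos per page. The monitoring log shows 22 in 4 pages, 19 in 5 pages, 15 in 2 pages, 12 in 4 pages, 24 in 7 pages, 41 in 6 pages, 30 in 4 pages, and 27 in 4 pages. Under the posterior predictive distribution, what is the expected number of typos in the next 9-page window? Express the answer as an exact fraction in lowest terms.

Total count: 22 + 19 + 15 + 12 + 24 + 41 + 30 + 27 = 190.
Total exposure: 4 + 5 + 2 + 4 + 7 + 6 + 4 + 4 = 36 pages.
Conjugate update: add total count to the shape and total exposure to the rate, giving Gamma(217, 45).
Predictive mean over a 9-page window = T·E[λ|data] = 9·217/45 = 217/5.

217/5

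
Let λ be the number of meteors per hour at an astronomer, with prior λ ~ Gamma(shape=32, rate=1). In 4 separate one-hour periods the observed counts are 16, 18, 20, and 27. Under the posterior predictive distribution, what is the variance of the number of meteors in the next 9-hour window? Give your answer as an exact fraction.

14238/25

Total count: 16 + 18 + 20 + 27 = 81.
Total exposure: 4 hours.
Conjugate update: add total count to the shape and total exposure to the rate, giving Gamma(113, 5).
The posterior predictive for a window of length T is Negative Binomial with variance T·α'·(β'+T)/β'² = 9·113·14/25 = 14238/25.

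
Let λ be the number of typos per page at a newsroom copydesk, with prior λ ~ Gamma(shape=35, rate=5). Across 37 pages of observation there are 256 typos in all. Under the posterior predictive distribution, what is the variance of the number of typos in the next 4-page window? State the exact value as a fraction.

4462/147

Total count 256 over total exposure 37 pages.
By Gamma–Poisson conjugacy, the posterior is Gamma(α + Σx, β + Σt) = Gamma(35 + 256, 5 + 37) = Gamma(291, 42).
The posterior predictive for a window of length T is Negative Binomial with variance T·α'·(β'+T)/β'² = 4·291·46/1764 = 4462/147.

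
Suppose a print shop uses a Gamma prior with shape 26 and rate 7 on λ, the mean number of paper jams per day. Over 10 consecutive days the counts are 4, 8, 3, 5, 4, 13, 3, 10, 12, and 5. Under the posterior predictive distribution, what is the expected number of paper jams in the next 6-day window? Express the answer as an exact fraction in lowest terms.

558/17

Total count: 4 + 8 + 3 + 5 + 4 + 13 + 3 + 10 + 12 + 5 = 67.
Total exposure: 10 days.
Conjugate update: add total count to the shape and total exposure to the rate, giving Gamma(93, 17).
Predictive mean over a 6-day window = T·E[λ|data] = 6·93/17 = 558/17.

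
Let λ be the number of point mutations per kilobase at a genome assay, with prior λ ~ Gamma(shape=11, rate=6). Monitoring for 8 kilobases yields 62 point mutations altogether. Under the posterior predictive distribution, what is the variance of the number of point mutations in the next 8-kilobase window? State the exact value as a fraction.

3212/49

Total count 62 over total exposure 8 kilobases.
Conjugate update: add total count to the shape and total exposure to the rate, giving Gamma(73, 14).
The posterior predictive for a window of length T is Negative Binomial with variance T·α'·(β'+T)/β'² = 8·73·22/196 = 3212/49.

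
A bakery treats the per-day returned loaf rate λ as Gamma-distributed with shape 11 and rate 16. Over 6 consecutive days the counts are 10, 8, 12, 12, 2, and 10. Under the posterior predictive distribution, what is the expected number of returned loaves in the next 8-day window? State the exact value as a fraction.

Total count: 10 + 8 + 12 + 12 + 2 + 10 = 54.
Total exposure: 6 days.
Posterior: α' = 11 + 54 = 65, β' = 16 + 6 = 22.
Predictive mean over an 8-day window = T·E[λ|data] = 8·65/22 = 260/11.

260/11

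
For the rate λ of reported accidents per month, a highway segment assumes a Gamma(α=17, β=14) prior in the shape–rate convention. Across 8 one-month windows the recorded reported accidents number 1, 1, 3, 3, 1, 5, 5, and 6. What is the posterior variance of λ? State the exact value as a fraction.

21/242

Total count: 1 + 1 + 3 + 3 + 1 + 5 + 5 + 6 = 25.
Total exposure: 8 months.
Posterior: α' = 17 + 25 = 42, β' = 14 + 8 = 22.
Posterior variance = α'/β'² = 42/484 = 21/242.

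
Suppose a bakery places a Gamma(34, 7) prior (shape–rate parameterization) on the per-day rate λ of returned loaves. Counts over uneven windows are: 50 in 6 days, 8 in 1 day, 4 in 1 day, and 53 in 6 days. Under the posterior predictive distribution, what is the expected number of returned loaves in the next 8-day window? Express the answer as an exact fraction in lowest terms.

Total count: 50 + 8 + 4 + 53 = 115.
Total exposure: 6 + 1 + 1 + 6 = 14 days.
Conjugate update: add total count to the shape and total exposure to the rate, giving Gamma(149, 21).
Predictive mean over an 8-day window = T·E[λ|data] = 8·149/21 = 1192/21.

1192/21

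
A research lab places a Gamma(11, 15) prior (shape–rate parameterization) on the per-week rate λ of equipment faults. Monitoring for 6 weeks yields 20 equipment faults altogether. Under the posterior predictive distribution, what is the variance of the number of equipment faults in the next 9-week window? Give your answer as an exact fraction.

930/49

Total count 20 over total exposure 6 weeks.
By Gamma–Poisson conjugacy, the posterior is Gamma(α + Σx, β + Σt) = Gamma(11 + 20, 15 + 6) = Gamma(31, 21).
The posterior predictive for a window of length T is Negative Binomial with variance T·α'·(β'+T)/β'² = 9·31·30/441 = 930/49.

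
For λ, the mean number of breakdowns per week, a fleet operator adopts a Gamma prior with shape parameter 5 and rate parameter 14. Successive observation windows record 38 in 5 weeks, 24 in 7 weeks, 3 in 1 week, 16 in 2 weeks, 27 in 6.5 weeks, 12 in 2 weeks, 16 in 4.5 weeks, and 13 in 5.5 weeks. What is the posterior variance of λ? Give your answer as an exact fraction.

616/9025

Total count: 38 + 24 + 3 + 16 + 27 + 12 + 16 + 13 = 149.
Total exposure: 5 + 7 + 1 + 2 + 6.5 + 2 + 4.5 + 5.5 = 33.5 weeks.
Conjugate update: add total count to the shape and total exposure to the rate, giving Gamma(154, 95/2).
Posterior variance = α'/β'² = 154/(9025/4) = 616/9025.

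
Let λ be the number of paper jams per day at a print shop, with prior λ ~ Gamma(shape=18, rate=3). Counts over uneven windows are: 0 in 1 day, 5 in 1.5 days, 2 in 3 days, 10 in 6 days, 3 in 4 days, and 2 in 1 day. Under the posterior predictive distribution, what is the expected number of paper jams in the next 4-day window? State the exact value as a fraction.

Total count: 0 + 5 + 2 + 10 + 3 + 2 = 22.
Total exposure: 1 + 1.5 + 3 + 6 + 4 + 1 = 16.5 days.
Gamma(α, β) with Poisson data over total exposure Σt gives posterior Gamma(α+Σx, β+Σt) = Gamma(40, 39/2).
Predictive mean over a 4-day window = T·E[λ|data] = 4·40/(39/2) = 320/39.

320/39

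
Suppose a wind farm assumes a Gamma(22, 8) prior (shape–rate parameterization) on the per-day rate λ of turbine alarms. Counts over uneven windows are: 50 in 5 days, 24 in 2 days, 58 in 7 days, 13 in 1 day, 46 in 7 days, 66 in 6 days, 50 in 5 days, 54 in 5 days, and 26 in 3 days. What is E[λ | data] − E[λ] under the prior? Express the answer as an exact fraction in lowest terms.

1097/196

Total count: 50 + 24 + 58 + 13 + 46 + 66 + 50 + 54 + 26 = 387.
Total exposure: 5 + 2 + 7 + 1 + 7 + 6 + 5 + 5 + 3 = 41 days.
By Gamma–Poisson conjugacy, the posterior is Gamma(α + Σx, β + Σt) = Gamma(22 + 387, 8 + 41) = Gamma(409, 49).
Posterior mean = 409/49 = 409/49; prior mean = 22/8 = 11/4. Difference = 409/49 − 11/4 = 1097/196.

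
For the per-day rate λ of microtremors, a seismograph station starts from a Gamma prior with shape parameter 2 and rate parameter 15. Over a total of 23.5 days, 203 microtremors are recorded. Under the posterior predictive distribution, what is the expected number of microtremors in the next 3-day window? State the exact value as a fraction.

Total count 203 over total exposure 23.5 days.
Conjugate update: add total count to the shape and total exposure to the rate, giving Gamma(205, 77/2).
Predictive mean over a 3-day window = T·E[λ|data] = 3·205/(77/2) = 1230/77.

1230/77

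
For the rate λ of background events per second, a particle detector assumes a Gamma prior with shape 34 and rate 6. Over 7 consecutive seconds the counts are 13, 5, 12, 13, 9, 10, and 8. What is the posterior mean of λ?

8

Total count: 13 + 5 + 12 + 13 + 9 + 10 + 8 = 70.
Total exposure: 7 seconds.
Conjugate update: add total count to the shape and total exposure to the rate, giving Gamma(104, 13).
Posterior mean = α'/β' = 104/13 = 8.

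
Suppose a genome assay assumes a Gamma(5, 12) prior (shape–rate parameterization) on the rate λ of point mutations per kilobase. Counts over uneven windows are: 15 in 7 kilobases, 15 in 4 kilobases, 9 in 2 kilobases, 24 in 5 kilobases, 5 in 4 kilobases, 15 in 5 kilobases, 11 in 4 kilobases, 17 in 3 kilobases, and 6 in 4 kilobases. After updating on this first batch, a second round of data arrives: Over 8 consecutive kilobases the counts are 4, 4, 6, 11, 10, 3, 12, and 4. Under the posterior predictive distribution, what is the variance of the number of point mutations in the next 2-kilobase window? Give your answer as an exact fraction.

Total count: 15 + 15 + 9 + 24 + 5 + 15 + 11 + 17 + 6 = 117.
Total exposure: 7 + 4 + 2 + 5 + 4 + 5 + 4 + 3 + 4 = 38 kilobases.
After the first batch: Gamma(5 + 117, 12 + 38) = Gamma(122, 50).
Total count: 4 + 4 + 6 + 11 + 10 + 3 + 12 + 4 = 54.
Total exposure: 8 kilobases.
After the second batch: Gamma(122 + 54, 50 + 8) = Gamma(176, 58).
The posterior predictive for a window of length T is Negative Binomial with variance T·α'·(β'+T)/β'² = 2·176·60/3364 = 5280/841.

5280/841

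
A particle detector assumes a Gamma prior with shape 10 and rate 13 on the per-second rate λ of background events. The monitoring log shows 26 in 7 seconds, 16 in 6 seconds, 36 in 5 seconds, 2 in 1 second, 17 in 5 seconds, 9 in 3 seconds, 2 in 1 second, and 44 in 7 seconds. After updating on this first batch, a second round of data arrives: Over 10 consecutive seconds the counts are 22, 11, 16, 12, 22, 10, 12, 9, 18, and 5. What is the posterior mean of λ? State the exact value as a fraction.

299/58

Total count: 26 + 16 + 36 + 2 + 17 + 9 + 2 + 44 = 152.
Total exposure: 7 + 6 + 5 + 1 + 5 + 3 + 1 + 7 = 35 seconds.
After the first batch: Gamma(10 + 152, 13 + 35) = Gamma(162, 48).
Total count: 22 + 11 + 16 + 12 + 22 + 10 + 12 + 9 + 18 + 5 = 137.
Total exposure: 10 seconds.
After the second batch: Gamma(162 + 137, 48 + 10) = Gamma(299, 58).
Posterior mean = α'/β' = 299/58.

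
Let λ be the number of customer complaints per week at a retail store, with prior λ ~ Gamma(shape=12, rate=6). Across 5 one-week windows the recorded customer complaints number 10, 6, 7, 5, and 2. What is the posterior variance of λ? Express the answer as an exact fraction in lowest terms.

42/121

Total count: 10 + 6 + 7 + 5 + 2 = 30.
Total exposure: 5 weeks.
By Gamma–Poisson conjugacy, the posterior is Gamma(α + Σx, β + Σt) = Gamma(12 + 30, 6 + 5) = Gamma(42, 11).
Posterior variance = α'/β'² = 42/121.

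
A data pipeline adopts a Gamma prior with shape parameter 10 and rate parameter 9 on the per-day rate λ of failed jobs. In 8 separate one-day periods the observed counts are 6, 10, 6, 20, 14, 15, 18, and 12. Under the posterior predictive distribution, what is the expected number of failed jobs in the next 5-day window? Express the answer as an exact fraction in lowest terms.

Total count: 6 + 10 + 6 + 20 + 14 + 15 + 18 + 12 = 101.
Total exposure: 8 days.
The Gamma prior is conjugate for the Poisson rate, so λ | data ~ Gamma(10+101, 9+8) = Gamma(111, 17).
Predictive mean over a 5-day window = T·E[λ|data] = 5·111/17 = 555/17.

555/17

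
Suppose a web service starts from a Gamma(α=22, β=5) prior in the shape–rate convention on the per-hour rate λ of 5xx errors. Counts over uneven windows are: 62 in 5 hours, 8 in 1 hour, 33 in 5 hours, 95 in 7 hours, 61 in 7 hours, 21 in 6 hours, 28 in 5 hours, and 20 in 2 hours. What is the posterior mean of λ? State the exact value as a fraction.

350/43

Total count: 62 + 8 + 33 + 95 + 61 + 21 + 28 + 20 = 328.
Total exposure: 5 + 1 + 5 + 7 + 7 + 6 + 5 + 2 = 38 hours.
Conjugate update: add total count to the shape and total exposure to the rate, giving Gamma(350, 43).
Posterior mean = α'/β' = 350/43.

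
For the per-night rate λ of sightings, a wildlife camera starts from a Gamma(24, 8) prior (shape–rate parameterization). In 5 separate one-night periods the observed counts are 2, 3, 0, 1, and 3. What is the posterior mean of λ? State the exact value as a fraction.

Total count: 2 + 3 + 0 + 1 + 3 = 9.
Total exposure: 5 nights.
The Gamma prior is conjugate for the Poisson rate, so λ | data ~ Gamma(24+9, 8+5) = Gamma(33, 13).
Posterior mean = α'/β' = 33/13.

33/13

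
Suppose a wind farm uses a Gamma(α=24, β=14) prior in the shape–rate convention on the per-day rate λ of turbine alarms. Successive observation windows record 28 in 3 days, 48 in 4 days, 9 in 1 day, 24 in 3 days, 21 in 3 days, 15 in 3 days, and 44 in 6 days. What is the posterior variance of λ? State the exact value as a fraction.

Total count: 28 + 48 + 9 + 24 + 21 + 15 + 44 = 189.
Total exposure: 3 + 4 + 1 + 3 + 3 + 3 + 6 = 23 days.
By Gamma–Poisson conjugacy, the posterior is Gamma(α + Σx, β + Σt) = Gamma(24 + 189, 14 + 23) = Gamma(213, 37).
Posterior variance = α'/β'² = 213/1369.

213/1369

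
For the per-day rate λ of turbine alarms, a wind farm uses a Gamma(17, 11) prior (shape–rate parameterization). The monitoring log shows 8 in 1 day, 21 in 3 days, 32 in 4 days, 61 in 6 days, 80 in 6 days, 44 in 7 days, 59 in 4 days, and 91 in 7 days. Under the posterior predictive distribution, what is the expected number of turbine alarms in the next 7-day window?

59

Total count: 8 + 21 + 32 + 61 + 80 + 44 + 59 + 91 = 396.
Total exposure: 1 + 3 + 4 + 6 + 6 + 7 + 4 + 7 = 38 days.
Posterior: α' = 17 + 396 = 413, β' = 11 + 38 = 49.
Predictive mean over a 7-day window = T·E[λ|data] = 7·413/49 = 59.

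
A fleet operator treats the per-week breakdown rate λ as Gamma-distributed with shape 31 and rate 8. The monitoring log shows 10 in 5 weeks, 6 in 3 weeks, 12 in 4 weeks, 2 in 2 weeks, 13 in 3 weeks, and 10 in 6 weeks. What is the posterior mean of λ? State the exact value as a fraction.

84/31

Total count: 10 + 6 + 12 + 2 + 13 + 10 = 53.
Total exposure: 5 + 3 + 4 + 2 + 3 + 6 = 23 weeks.
Conjugate update: add total count to the shape and total exposure to the rate, giving Gamma(84, 31).
Posterior mean = α'/β' = 84/31.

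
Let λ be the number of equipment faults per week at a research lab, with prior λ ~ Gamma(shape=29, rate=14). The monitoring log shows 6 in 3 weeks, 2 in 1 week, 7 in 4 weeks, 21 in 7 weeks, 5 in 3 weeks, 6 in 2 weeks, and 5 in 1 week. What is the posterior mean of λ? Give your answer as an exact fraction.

81/35

Total count: 6 + 2 + 7 + 21 + 5 + 6 + 5 = 52.
Total exposure: 3 + 1 + 4 + 7 + 3 + 2 + 1 = 21 weeks.
Gamma(α, β) with Poisson data over total exposure Σt gives posterior Gamma(α+Σx, β+Σt) = Gamma(81, 35).
Posterior mean = α'/β' = 81/35.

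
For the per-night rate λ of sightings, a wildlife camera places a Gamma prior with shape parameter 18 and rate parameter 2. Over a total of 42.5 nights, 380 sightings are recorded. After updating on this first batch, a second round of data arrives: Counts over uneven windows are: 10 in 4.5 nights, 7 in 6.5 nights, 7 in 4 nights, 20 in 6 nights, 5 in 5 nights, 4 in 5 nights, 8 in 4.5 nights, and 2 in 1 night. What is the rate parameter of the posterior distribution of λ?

81

Total count 380 over total exposure 42.5 nights.
After the first batch: Gamma(18 + 380, 2 + 42.5) = Gamma(398, 89/2).
Total count: 10 + 7 + 7 + 20 + 5 + 4 + 8 + 2 = 63.
Total exposure: 4.5 + 6.5 + 4 + 6 + 5 + 5 + 4.5 + 1 = 36.5 nights.
After the second batch: Gamma(398 + 63, 89/2 + 36.5) = Gamma(461, 81).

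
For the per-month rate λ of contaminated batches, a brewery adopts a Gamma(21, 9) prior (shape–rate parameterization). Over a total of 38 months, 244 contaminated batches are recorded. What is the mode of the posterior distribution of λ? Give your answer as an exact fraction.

264/47

Total count 244 over total exposure 38 months.
Conjugate update: add total count to the shape and total exposure to the rate, giving Gamma(265, 47).
Posterior mode = (α'−1)/β' = 264/47.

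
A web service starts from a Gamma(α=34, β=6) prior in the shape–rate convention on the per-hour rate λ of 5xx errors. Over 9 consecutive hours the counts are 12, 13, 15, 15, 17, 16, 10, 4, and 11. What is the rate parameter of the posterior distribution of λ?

Total count: 12 + 13 + 15 + 15 + 17 + 16 + 10 + 4 + 11 = 113.
Total exposure: 9 hours.
The Gamma prior is conjugate for the Poisson rate, so λ | data ~ Gamma(34+113, 6+9) = Gamma(147, 15).

15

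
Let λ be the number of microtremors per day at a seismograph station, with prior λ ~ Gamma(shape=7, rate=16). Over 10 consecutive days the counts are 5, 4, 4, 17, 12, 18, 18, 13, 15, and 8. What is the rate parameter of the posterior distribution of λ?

Total count: 5 + 4 + 4 + 17 + 12 + 18 + 18 + 13 + 15 + 8 = 114.
Total exposure: 10 days.
The Gamma prior is conjugate for the Poisson rate, so λ | data ~ Gamma(7+114, 16+10) = Gamma(121, 26).

26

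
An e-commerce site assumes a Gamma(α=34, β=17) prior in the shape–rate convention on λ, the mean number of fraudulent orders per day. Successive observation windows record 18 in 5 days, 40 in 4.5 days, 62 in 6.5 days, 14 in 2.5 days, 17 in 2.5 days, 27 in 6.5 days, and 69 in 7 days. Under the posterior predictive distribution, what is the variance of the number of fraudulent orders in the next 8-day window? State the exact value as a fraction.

Total count: 18 + 40 + 62 + 14 + 17 + 27 + 69 = 247.
Total exposure: 5 + 4.5 + 6.5 + 2.5 + 2.5 + 6.5 + 7 = 34.5 days.
By Gamma–Poisson conjugacy, the posterior is Gamma(α + Σx, β + Σt) = Gamma(34 + 247, 17 + 34.5) = Gamma(281, 103/2).
The posterior predictive for a window of length T is Negative Binomial with variance T·α'·(β'+T)/β'² = 8·281·(119/2)/(10609/4) = 535024/10609.

535024/10609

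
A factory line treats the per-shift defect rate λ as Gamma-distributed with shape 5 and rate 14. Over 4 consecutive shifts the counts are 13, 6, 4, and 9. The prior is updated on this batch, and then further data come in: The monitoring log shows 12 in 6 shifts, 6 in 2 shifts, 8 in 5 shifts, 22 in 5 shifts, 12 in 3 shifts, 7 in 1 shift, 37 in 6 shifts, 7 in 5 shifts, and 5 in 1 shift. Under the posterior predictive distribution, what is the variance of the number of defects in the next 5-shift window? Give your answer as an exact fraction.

Total count: 13 + 6 + 4 + 9 = 32.
Total exposure: 4 shifts.
After the first batch: Gamma(5 + 32, 14 + 4) = Gamma(37, 18).
Total count: 12 + 6 + 8 + 22 + 12 + 7 + 37 + 7 + 5 = 116.
Total exposure: 6 + 2 + 5 + 5 + 3 + 1 + 6 + 5 + 1 = 34 shifts.
After the second batch: Gamma(37 + 116, 18 + 34) = Gamma(153, 52).
The posterior predictive for a window of length T is Negative Binomial with variance T·α'·(β'+T)/β'² = 5·153·57/2704 = 43605/2704.

43605/2704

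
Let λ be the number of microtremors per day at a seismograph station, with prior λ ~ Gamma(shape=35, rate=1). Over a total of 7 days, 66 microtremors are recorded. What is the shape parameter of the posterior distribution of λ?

101

Total count 66 over total exposure 7 days.
Conjugate update: add total count to the shape and total exposure to the rate, giving Gamma(101, 8).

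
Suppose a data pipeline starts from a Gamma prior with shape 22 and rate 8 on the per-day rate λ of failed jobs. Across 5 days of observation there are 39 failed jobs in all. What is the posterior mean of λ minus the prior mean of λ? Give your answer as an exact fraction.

101/52

Total count 39 over total exposure 5 days.
The Gamma prior is conjugate for the Poisson rate, so λ | data ~ Gamma(22+39, 8+5) = Gamma(61, 13).
Posterior mean = 61/13 = 61/13; prior mean = 22/8 = 11/4. Difference = 61/13 − 11/4 = 101/52.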